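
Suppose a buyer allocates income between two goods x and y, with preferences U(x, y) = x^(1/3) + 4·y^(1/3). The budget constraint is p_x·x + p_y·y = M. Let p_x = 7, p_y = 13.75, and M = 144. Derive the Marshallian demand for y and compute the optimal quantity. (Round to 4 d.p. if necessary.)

MU_x ∝ x^(-2/3), MU_y ∝ 4·y^(-2/3), so MRS = (1/4)·(y/x)^(2/3) = p_x/p_y.
Solve for the ratio: y/x = [4·p_x/p_y]^(1.5).
Substitute y = (y/x)·x into the budget: x* = M/(p_x + p_y·(y/x)).
Numerically y/x = 2.905916, so x* = 144/(7 + 13.75·2.905916) = 3.0667 and y* = 2.905916·3.0667 = 8.9115.

y* = 8.9115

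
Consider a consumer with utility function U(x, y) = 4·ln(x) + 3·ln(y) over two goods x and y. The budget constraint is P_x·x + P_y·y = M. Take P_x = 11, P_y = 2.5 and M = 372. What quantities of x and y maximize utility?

x* = 19.3247, y* = 63.7714

The MRS is (4/3)·y/x. Set MRS = P_x/P_y.
So 4·P_y·y = 3·P_x·x; combined with the budget, a share 4/7 of income goes to x.
Demand: x*(P_x,P_y,M) = 4/7·M/P_x and y* = 3/7·M/P_y.
At P_x=11, P_y=2.5, M=372: x* = 4/7·372/11 = 19.3247, y* = 63.7714.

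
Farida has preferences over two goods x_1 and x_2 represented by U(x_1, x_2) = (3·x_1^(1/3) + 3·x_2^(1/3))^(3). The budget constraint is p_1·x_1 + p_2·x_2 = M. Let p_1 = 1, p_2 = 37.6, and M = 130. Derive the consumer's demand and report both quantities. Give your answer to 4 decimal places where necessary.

x_1* = 111.772, x_2* = 0.4848

MU_x_1 ∝ 3·x_1^(-2/3), MU_x_2 ∝ 3·x_2^(-2/3), so MRS = (x_2/x_1)^(2/3) = p_1/p_2.
Hence x_2/x_1 = (p_1/p_2)^(1/(2/3)), i.e. raised to the 1.5 power.
Substitute x_2 = (x_2/x_1)·x_1 into the budget: x_1* = M/(p_1 + p_2·(x_2/x_1)).
Numerically x_2/x_1 = 0.004337, so x_1* = 130/(1 + 37.6·0.004337) = 111.772 and x_2* = 0.004337·111.772 = 0.4848.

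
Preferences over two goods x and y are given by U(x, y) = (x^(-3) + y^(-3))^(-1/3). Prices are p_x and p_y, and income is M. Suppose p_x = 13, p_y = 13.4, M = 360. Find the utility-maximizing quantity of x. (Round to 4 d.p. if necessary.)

x* = 13.6888

MU_x ∝ x^(-4), MU_y ∝ y^(-4), so MRS = (y/x)^(4) = p_x/p_y.
Hence y/x = (p_x/p_y)^(1/(4)), i.e. raised to the 0.25 power.
Substitute y = (y/x)·x into the budget: x* = M/(p_x + p_y·(y/x)).
Numerically y/x = 0.992452, so x* = 360/(13 + 13.4·0.992452) = 13.6888.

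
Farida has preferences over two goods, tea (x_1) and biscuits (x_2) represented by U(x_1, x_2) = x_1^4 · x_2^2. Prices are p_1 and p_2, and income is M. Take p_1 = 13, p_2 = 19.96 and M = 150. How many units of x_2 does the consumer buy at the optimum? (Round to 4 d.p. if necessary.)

Tangency: MRS = 2·x_2/x_1 = p_1/p_2.
Rearranging, p_2·x_2 = (1/2)·p_1·x_1. Substituting into the budget gives p_1·x_1·(1 + (1/2)) = M.
Demand: x_1*(p_1,p_2,M) = 2/3·M/p_1 and x_2* = 1/3·M/p_2.
At p_1=13, p_2=19.96, M=150: x_2* = 1/3·150/19.96 = 2.505.

x_2* = 2.505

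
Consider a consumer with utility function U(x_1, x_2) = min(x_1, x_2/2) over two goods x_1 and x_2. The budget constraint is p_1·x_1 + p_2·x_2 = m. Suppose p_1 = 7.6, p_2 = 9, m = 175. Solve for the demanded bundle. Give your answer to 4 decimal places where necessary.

With perfect complements, no substitution: consume in ratio x_1:x_2 = 1:2.
Budget: p_1·x_1 + p_2·2·x_1 = m, so (p_1 + 2·p_2)·x_1 = m.
Demand: x_1*(p_1,p_2,m) = m/(p_1 + 2·p_2), x_2* = 2·m/(p_1 + 2·p_2).
Here 7.6 + 2·9 = 25.6, giving x_1* = 6.8359 and x_2* = 13.6719.

x_1* = 6.8359, x_2* = 13.6719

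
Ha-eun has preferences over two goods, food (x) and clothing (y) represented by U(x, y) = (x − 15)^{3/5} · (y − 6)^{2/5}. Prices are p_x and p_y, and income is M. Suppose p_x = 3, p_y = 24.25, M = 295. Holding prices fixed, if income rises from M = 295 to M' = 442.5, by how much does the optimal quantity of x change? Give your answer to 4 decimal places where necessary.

After buying the subsistence bundle (15, 6), a share 0.6 of the remaining income goes to x: x* = 15 + 0.6·(M − 15p_x − 6p_y)/p_x.
Discretionary income = 295 − 15·3 − 6·24.25 = 104.5; x* = 15 + 0.6·104.5/3 = 35.9.
At M' = 442.5: x* = 65.4. Change: 65.4 − 35.9 = 29.5.

Δx* = 29.5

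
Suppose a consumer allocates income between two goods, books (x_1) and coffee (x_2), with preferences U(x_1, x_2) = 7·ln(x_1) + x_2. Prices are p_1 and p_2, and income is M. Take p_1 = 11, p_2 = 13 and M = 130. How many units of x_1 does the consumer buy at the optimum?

x_1* = 8.2727

At the given prices: x_1* = 7·13/11 = 8.2727.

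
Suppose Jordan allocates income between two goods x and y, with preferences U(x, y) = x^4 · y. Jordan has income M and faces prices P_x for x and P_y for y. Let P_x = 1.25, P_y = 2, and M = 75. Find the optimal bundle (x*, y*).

Tangency: MRS = 4·y/x = P_x/P_y.
Rearranging, P_y·y = (1/4)·P_x·x. Substituting into the budget gives P_x·x·(1 + (1/4)) = M.
Demand: x*(P_x,P_y,M) = 0.8·M/P_x and y* = 0.2·M/P_y.
At P_x=1.25, P_y=2, M=75: x* = 0.8·75/1.25 = 48, y* = 7.5.

x* = 48, y* = 7.5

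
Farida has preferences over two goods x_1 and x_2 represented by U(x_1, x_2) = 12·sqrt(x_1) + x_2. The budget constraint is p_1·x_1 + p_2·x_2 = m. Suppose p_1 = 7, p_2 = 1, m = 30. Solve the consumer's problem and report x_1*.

x_1* = 0.7347

MU_x_1 = 6/√x_1, MU_x_2 = 1. Tangency: 6/√x_1 = p_1/p_2.
Thus x_1* = (6·p_2/p_1)² — independent of m — with the rest of income spent on x_2.
Plugging in: x_1* = (6·1/7)² = 0.7347.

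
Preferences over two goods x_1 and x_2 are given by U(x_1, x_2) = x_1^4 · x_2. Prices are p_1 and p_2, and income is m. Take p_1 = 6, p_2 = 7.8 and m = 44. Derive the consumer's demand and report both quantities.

Tangency: MRS = 4·x_2/x_1 = p_1/p_2.
So 4·p_2·x_2 = p_1·x_1; combined with the budget, a share 0.8 of income goes to x_1.
Demand: x_1*(p_1,p_2,m) = 0.8·m/p_1 and x_2* = 0.2·m/p_2.
At p_1=6, p_2=7.8, m=44: x_1* = 0.8·44/6 = 5.8667, x_2* = 1.1282.

x_1* = 5.8667, x_2* = 1.1282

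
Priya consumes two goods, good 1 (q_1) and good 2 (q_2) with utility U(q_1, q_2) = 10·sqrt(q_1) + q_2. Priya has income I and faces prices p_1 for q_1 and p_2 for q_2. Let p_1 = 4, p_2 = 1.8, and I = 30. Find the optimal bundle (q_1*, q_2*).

Utility is quasi-linear in q_2; the FOC for q_1 is 5/√q_1 = p_1/p_2.
Thus q_1* = (5·p_2/p_1)² — independent of I — with the rest of income spent on q_2.
Plugging in: q_1* = (5·1.8/4)² = 5.0625, q_2* = 5.4167.

q_1* = 5.0625, q_2* = 5.4167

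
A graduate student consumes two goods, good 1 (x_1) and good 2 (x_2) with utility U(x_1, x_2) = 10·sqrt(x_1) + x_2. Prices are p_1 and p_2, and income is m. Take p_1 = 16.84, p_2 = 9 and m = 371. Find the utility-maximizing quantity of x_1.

Utility is quasi-linear in x_2; the FOC for x_1 is 5/√x_1 = p_1/p_2.
Solve: √x_1 = 5·p_2/p_1, so x_1*(p_1,p_2) = (5·p_2/p_1)², and x_2* = (m − p_1·x_1*)/p_2.
Plugging in: x_1* = (5·9/16.84)² = 7.1407.

x_1* = 7.1407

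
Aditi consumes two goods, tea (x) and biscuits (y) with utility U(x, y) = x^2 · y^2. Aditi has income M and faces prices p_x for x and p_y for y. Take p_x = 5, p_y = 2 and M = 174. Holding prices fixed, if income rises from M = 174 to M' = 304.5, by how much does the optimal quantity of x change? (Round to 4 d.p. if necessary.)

Demand: x*(p_x,p_y,M) = 0.5·M/p_x and y* = 0.5·M/p_y.
At p_x=5, p_y=2, M=174: x* = 0.5·174/5 = 17.4.
At M' = 304.5: x* = 30.45. Change: 30.45 − 17.4 = 13.05.

Δx* = 13.05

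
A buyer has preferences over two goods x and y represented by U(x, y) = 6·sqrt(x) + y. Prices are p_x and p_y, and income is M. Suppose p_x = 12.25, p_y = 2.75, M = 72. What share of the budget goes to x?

share on x = 0.0772

MU_x = 3/√x, MU_y = 1. Tangency: 3/√x = p_x/p_y.
Thus x* = (3·p_y/p_x)² — independent of M — with the rest of income spent on y.
Plugging in: x* = (3·2.75/12.25)² = 0.4536, y* = 24.1614.
Expenditure on x: 12.25·0.4536 = 5.5561; share = 0.0772.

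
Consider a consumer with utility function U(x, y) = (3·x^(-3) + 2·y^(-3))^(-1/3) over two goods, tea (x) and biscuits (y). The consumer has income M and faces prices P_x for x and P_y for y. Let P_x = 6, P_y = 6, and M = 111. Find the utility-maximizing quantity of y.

From the CES first-order condition, (3/2)·(y/x)^(4) = P_x/P_y.
Solve for the ratio: y/x = [(2/3)·P_x/P_y]^(0.25).
With the ratio pinned down, the budget gives x* = M/(P_x + P_y·(y/x)) and y* = (y/x)·x*.
Numerically y/x = 0.903602, so x* = 111/(6 + 6·0.903602) = 9.7184 and y* = 0.903602·9.7184 = 8.7816.

y* = 8.7816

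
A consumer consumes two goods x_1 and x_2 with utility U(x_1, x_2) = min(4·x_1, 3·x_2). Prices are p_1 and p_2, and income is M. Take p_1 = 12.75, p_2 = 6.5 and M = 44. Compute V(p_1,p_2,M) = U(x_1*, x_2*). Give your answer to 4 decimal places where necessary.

V = 8.2179

With perfect complements, no substitution: consume in ratio x_1:x_2 = 3:4.
Budget: p_1·x_1 + p_2·(4/3)·x_1 = M, so (3·p_1 + 4·p_2)·x_1 = 3·M.
Demand: x_1*(p_1,p_2,M) = 3·M/(3·p_1 + 4·p_2), x_2* = 4·M/(3·p_1 + 4·p_2).
Here 3·12.75 + 4·6.5 = 64.25, giving x_1* = 2.0545 and x_2* = 2.7393.
Utility at the optimum: U(2.0545, 2.7393) = 8.2179.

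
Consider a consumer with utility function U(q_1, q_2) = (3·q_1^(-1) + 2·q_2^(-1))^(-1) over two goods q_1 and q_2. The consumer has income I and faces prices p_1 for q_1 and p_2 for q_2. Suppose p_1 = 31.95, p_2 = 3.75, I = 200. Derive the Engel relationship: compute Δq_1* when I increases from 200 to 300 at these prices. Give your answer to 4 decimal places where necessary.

With the ratio pinned down, the budget gives q_1* = I/(p_1 + p_2·(q_2/q_1)) and q_2* = (q_2/q_1)·q_1*.
Numerically q_2/q_1 = 2.383275, so q_1* = 200/(31.95 + 3.75·2.383275) = 4.8915.
At I' = 300: q_1* = 7.3372. Change: 7.3372 − 4.8915 = 2.4457.

Δq_1* = 2.4457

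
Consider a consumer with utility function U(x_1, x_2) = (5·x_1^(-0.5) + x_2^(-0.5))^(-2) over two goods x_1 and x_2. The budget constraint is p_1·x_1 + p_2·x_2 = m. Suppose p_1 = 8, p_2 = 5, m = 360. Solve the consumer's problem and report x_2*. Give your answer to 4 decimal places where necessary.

x_2* = 16.2898

MU_x_1 ∝ 5·x_1^(-1.5), MU_x_2 ∝ x_2^(-1.5), so MRS = 5·(x_2/x_1)^(1.5) = p_1/p_2.
Solve for the ratio: x_2/x_1 = [(1/5)·p_1/p_2]^(2/3).
With the ratio pinned down, the budget gives x_1* = m/(p_1 + p_2·(x_2/x_1)) and x_2* = (x_2/x_1)·x_1*.
Numerically x_2/x_1 = 0.467843, so x_1* = 360/(8 + 5·0.467843) = 34.8189 and x_2* = 0.467843·34.8189 = 16.2898.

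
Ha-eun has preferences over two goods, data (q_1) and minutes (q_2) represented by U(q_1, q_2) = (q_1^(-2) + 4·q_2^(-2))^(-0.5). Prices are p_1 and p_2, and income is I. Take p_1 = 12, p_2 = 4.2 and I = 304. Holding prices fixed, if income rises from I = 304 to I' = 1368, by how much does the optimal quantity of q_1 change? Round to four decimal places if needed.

Δq_1* = 49.5795

From the CES first-order condition, (1/4)·(q_2/q_1)^(3) = p_1/p_2.
Solve for the ratio: q_2/q_1 = [4·p_1/p_2]^(1/3).
Substitute q_2 = (q_2/q_1)·q_1 into the budget: q_1* = I/(p_1 + p_2·(q_2/q_1)).
Numerically q_2/q_1 = 2.252496, so q_1* = 304/(12 + 4.2·2.252496) = 14.1656.
At I' = 1368: q_1* = 63.7451. Change: 63.7451 − 14.1656 = 49.5795.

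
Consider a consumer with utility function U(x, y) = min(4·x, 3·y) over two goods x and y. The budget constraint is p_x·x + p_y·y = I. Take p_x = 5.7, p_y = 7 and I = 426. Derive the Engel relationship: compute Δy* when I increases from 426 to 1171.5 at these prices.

Demand: x*(p_x,p_y,I) = 3·I/(3·p_x + 4·p_y), y* = 4·I/(3·p_x + 4·p_y).
Here 3·5.7 + 4·7 = 45.1, giving y* = 37.7827.
At I' = 1171.5: y* = 103.9024. Change: 103.9024 − 37.7827 = 66.1197.

Δy* = 66.1197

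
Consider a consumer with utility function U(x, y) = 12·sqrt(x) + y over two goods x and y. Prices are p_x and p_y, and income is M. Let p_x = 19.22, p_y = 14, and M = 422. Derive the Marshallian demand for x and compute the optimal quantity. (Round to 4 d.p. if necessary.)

MU_x = 6/√x, MU_y = 1. Tangency: 6/√x = p_x/p_y.
Solve: √x = 6·p_y/p_x, so x*(p_x,p_y) = (6·p_y/p_x)², and y* = (M − p_x·x*)/p_y.
Plugging in: x* = (6·14/19.22)² = 19.1008.

x* = 19.1008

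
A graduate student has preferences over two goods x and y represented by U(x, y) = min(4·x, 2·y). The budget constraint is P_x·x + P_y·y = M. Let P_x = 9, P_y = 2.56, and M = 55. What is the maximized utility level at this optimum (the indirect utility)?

With perfect complements, no substitution: consume in ratio x:y = 2:4.
Budget: P_x·x + P_y·2·x = M, so (2·P_x + 4·P_y)·x = 2·M.
Demand: x*(P_x,P_y,M) = 2·M/(2·P_x + 4·P_y), y* = 4·M/(2·P_x + 4·P_y).
Here 2·9 + 4·2.56 = 28.24, giving x* = 3.8952 and y* = 7.7904.
Utility at the optimum: U(3.8952, 7.7904) = 15.5807.

V = 15.5807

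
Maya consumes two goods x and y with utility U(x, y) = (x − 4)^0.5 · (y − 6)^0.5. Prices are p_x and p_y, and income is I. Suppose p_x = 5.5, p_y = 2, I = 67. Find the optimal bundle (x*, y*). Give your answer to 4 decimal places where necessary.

Let x' = x−4, y' = y−6. MRS = y'/x' = p_x/p_y.
Substituting into the budget: x* = 4 + 0.5·(I − 4·p_x − 6·p_y)/p_x, and y* = 6 + 0.5·(…)/p_y.
Discretionary income = 67 − 4·5.5 − 6·2 = 33; x* = 4 + 0.5·33/5.5 = 7; y* = 6 + 0.5·33/2 = 14.25.

x* = 7, y* = 14.25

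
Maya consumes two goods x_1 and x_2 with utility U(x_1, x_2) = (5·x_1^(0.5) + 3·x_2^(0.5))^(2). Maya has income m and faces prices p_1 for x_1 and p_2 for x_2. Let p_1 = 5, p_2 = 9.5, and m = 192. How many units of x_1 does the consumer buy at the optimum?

x_1* = 32.2832

With the ratio pinned down, the budget gives x_1* = m/(p_1 + p_2·(x_2/x_1)) and x_2* = (x_2/x_1)·x_1*.
Numerically x_2/x_1 = 0.099723, so x_1* = 192/(5 + 9.5·0.099723) = 32.2832.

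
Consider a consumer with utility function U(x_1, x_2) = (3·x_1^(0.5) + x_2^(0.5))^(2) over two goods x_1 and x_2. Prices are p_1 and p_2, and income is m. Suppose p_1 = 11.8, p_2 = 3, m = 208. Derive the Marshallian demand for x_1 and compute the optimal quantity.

x_1* = 12.2663

Substitute x_2 = (x_2/x_1)·x_1 into the budget: x_1* = m/(p_1 + p_2·(x_2/x_1)).
Numerically x_2/x_1 = 1.719012, so x_1* = 208/(11.8 + 3·1.719012) = 12.2663.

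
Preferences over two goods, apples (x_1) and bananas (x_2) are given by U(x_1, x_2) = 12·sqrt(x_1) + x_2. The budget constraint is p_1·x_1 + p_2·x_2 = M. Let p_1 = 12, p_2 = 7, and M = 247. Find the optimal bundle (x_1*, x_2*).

x_1* = 12.25, x_2* = 14.2857

Thus x_1* = (6·p_2/p_1)² — independent of M — with the rest of income spent on x_2.
Plugging in: x_1* = (6·7/12)² = 12.25, x_2* = 14.2857.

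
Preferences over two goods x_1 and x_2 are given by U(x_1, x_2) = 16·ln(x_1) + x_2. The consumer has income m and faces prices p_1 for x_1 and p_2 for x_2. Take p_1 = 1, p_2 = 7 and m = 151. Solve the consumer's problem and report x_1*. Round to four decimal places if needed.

Set MRS = p_1/p_2: (16/x_1)/1 = p_1/p_2.
So x_1*(p_1,p_2) = 16·p_2/p_1, independent of income; and x_2* = (m − 16·p_2)/p_2.
At the given prices: x_1* = 16·7/1 = 112.

x_1* = 112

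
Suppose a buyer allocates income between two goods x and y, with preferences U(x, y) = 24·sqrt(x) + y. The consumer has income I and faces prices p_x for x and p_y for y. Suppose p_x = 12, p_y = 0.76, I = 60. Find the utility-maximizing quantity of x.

x* = 0.5776

Utility is quasi-linear in y; the FOC for x is 12/√x = p_x/p_y.
Thus x* = (12·p_y/p_x)² — independent of I — with the rest of income spent on y.
Plugging in: x* = (12·0.76/12)² = 0.5776.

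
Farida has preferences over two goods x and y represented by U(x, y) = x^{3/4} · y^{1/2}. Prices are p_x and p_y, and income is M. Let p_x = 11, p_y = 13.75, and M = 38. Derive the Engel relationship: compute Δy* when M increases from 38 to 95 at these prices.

Δy* = 1.6582

Demand: x*(p_x,p_y,M) = 0.6·M/p_x and y* = 0.4·M/p_y.
At p_x=11, p_y=13.75, M=38: y* = 0.4·38/13.75 = 1.1055.
At M' = 95: y* = 2.7636. Change: 2.7636 − 1.1055 = 1.6582.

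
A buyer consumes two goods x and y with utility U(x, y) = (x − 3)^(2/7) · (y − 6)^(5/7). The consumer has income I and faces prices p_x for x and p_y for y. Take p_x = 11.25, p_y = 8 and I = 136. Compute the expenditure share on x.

share on x = 0.3621

This is Cobb-Douglas in (x−3, y−6): tangency gives 2/7·p_y·(y−6) = 5/7·p_x·(x−3).
After buying the subsistence bundle (3, 6), a share 2/7 of the remaining income goes to x: x* = 3 + 2/7·(I − 3p_x − 6p_y)/p_x.
Discretionary income = 136 − 3·11.25 − 6·8 = 54.25; x* = 3 + 2/7·54.25/11.25 = 4.3778; y* = 6 + 5/7·54.25/8 = 10.8438.
Expenditure on x: 11.25·4.3778 = 49.25; share = 0.3621.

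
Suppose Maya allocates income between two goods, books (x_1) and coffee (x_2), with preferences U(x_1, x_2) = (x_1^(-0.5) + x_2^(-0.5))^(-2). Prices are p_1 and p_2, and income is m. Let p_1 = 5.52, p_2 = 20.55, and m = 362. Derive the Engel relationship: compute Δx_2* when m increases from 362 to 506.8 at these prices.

MU_x_1 ∝ x_1^(-1.5), MU_x_2 ∝ x_2^(-1.5), so MRS = (x_2/x_1)^(1.5) = p_1/p_2.
Solve for the ratio: x_2/x_1 = [p_1/p_2]^(2/3).
Substitute x_2 = (x_2/x_1)·x_1 into the budget: x_1* = m/(p_1 + p_2·(x_2/x_1)).
Numerically x_2/x_1 = 0.416311, so x_1* = 362/(5.52 + 20.55·0.416311) = 25.719 and x_2* = 0.416311·25.719 = 10.7071.
At m' = 506.8: x_2* = 14.99. Change: 14.99 − 10.7071 = 4.2828.

Δx_2* = 4.2828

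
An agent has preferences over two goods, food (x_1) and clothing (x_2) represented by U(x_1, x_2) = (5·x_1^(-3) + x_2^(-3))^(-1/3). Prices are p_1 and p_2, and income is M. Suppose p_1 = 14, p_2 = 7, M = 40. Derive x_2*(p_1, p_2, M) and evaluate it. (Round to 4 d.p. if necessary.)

x_2* = 1.6257

MU_x_1 ∝ 5·x_1^(-4), MU_x_2 ∝ x_2^(-4), so MRS = 5·(x_2/x_1)^(4) = p_1/p_2.
Hence x_2/x_1 = ((1/5)·p_1/p_2)^(1/(4)), i.e. raised to the 0.25 power.
Substitute x_2 = (x_2/x_1)·x_1 into the budget: x_1* = M/(p_1 + p_2·(x_2/x_1)).
Numerically x_2/x_1 = 0.795271, so x_1* = 40/(14 + 7·0.795271) = 2.0443 and x_2* = 0.795271·2.0443 = 1.6257.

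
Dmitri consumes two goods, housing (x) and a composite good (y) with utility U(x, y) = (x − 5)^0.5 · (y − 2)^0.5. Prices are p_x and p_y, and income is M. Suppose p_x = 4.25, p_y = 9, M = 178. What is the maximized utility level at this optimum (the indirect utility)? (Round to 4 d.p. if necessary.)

This is Cobb-Douglas in (x−5, y−2): tangency gives 0.5·p_y·(y−2) = 0.5·p_x·(x−5).
Substituting into the budget: x* = 5 + 0.5·(M − 5·p_x − 2·p_y)/p_x, and y* = 2 + 0.5·(…)/p_y.
Discretionary income = 178 − 5·4.25 − 2·9 = 138.75; x* = 5 + 0.5·138.75/4.25 = 21.3235; y* = 2 + 0.5·138.75/9 = 9.7083.
Utility at the optimum: U(21.3235, 9.7083) = 11.2173.

V = 11.2173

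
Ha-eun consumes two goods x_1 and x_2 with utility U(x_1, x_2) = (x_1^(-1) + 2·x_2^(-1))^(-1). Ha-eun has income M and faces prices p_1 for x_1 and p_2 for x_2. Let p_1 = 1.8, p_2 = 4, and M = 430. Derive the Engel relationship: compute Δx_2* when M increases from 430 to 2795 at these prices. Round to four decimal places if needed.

MRS = MU_x_1/MU_x_2 = (1/2)·(x_2/x_1)^(2). Set equal to p_1/p_2.
Solve for the ratio: x_2/x_1 = [2·p_1/p_2]^(0.5).
Substitute x_2 = (x_2/x_1)·x_1 into the budget: x_1* = M/(p_1 + p_2·(x_2/x_1)).
Numerically x_2/x_1 = 0.948683, so x_1* = 430/(1.8 + 4·0.948683) = 76.858 and x_2* = 0.948683·76.858 = 72.9139.
At M' = 2795: x_2* = 473.9404. Change: 473.9404 − 72.9139 = 401.0265.

Δx_2* = 401.0265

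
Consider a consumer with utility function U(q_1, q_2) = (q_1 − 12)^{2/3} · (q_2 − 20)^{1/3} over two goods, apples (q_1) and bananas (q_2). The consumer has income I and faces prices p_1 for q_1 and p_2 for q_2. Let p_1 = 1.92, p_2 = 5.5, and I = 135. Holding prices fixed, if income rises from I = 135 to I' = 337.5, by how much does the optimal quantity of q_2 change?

Δq_2* = 12.2727

This is Cobb-Douglas in (q_1−12, q_2−20): tangency gives 2/3·p_2·(q_2−20) = 1/3·p_1·(q_1−12).
Substituting into the budget: q_1* = 12 + 2/3·(I − 12·p_1 − 20·p_2)/p_1, and q_2* = 20 + 1/3·(…)/p_2.
Discretionary income = 135 − 12·1.92 − 20·5.5 = 1.96; q_2* = 20 + 1/3·1.96/5.5 = 20.1188.
At I' = 337.5: q_2* = 32.3915. Change: 32.3915 − 20.1188 = 12.2727.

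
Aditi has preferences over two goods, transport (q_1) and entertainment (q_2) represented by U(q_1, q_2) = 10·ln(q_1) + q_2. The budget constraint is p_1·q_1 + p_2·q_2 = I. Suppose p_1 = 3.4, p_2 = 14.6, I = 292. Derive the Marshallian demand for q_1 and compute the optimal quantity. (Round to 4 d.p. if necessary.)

q_1* = 42.9412

Set MRS = p_1/p_2: (10/q_1)/1 = p_1/p_2.
So q_1*(p_1,p_2) = 10·p_2/p_1, independent of income; and q_2* = (I − 10·p_2)/p_2.
At the given prices: q_1* = 10·14.6/3.4 = 42.9412.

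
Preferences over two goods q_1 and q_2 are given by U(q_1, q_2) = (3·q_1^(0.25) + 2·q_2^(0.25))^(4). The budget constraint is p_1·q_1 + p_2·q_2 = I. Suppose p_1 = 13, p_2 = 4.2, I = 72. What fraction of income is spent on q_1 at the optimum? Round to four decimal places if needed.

share on q_1 = 0.5409

MU_q_1 ∝ 3·q_1^(-0.75), MU_q_2 ∝ 2·q_2^(-0.75), so MRS = (3/2)·(q_2/q_1)^(0.75) = p_1/p_2.
Hence q_2/q_1 = ((2/3)·p_1/p_2)^(1/(0.75)), i.e. raised to the 4/3 power.
With the ratio pinned down, the budget gives q_1* = I/(p_1 + p_2·(q_2/q_1)) and q_2* = (q_2/q_1)·q_1*.
Numerically q_2/q_1 = 2.627062, so q_1* = 72/(13 + 4.2·2.627062) = 2.9958 and q_2* = 2.627062·2.9958 = 7.8701.
Expenditure on q_1: 13·2.9958 = 38.9454; share = 0.5409.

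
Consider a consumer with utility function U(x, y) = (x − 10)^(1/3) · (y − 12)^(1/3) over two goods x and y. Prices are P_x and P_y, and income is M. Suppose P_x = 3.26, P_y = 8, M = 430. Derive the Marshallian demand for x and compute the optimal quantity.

x* = 56.227

Let x' = x−10, y' = y−12. MRS = y'/x' = P_x/P_y.
Substituting into the budget: x* = 10 + 0.5·(M − 10·P_x − 12·P_y)/P_x, and y* = 12 + 0.5·(…)/P_y.
Discretionary income = 430 − 10·3.26 − 12·8 = 301.4; x* = 10 + 0.5·301.4/3.26 = 56.227.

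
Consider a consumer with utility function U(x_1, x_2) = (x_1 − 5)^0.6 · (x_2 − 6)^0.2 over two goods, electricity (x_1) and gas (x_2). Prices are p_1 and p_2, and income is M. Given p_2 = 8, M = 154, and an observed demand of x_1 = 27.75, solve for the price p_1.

MRS = 3·(x_2−6)/(x_1−5). Tangency with p_1/p_2 gives x_2−6 = (1/3)·(p_1/p_2)·(x_1−5).
Substituting into the budget: x_1* = 5 + 0.75·(M − 5·p_1 − 6·p_2)/p_1, and x_2* = 6 + 0.25·(…)/p_2.
Set x_1* = 27.75 in the demand function and solve for p_1: p_1 = 3.

p_1 = 3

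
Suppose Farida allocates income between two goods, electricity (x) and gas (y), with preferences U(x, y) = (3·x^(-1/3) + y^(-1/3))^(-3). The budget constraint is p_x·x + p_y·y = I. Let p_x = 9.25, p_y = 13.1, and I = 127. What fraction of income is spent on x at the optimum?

share on x = 0.6763

MRS = MU_x/MU_y = 3·(y/x)^(4/3). Set equal to p_x/p_y.
Hence y/x = ((1/3)·p_x/p_y)^(1/(4/3)), i.e. raised to the 0.75 power.
With the ratio pinned down, the budget gives x* = I/(p_x + p_y·(y/x)) and y* = (y/x)·x*.
Numerically y/x = 0.337918, so x* = 127/(9.25 + 13.1·0.337918) = 9.2858 and y* = 0.337918·9.2858 = 3.1379.
Expenditure on x: 9.25·9.2858 = 85.8941; share = 0.6763.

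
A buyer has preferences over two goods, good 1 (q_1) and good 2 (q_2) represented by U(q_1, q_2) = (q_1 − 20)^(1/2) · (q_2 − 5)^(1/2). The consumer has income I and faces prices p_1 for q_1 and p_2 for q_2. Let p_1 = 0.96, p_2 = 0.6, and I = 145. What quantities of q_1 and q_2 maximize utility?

Let q_1' = q_1−20, q_2' = q_2−5. MRS = q_2'/q_1' = p_1/p_2.
After buying the subsistence bundle (20, 5), a share 0.5 of the remaining income goes to q_1: q_1* = 20 + 0.5·(I − 20p_1 − 5p_2)/p_1.
Discretionary income = 145 − 20·0.96 − 5·0.6 = 122.8; q_1* = 20 + 0.5·122.8/0.96 = 83.9583; q_2* = 5 + 0.5·122.8/0.6 = 107.3333.

q_1* = 83.9583, q_2* = 107.3333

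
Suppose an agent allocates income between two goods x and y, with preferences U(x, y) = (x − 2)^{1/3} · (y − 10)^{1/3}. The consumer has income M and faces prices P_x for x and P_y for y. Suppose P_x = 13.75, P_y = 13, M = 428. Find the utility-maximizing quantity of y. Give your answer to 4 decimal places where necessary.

y* = 20.4038

Let x' = x−2, y' = y−10. MRS = y'/x' = P_x/P_y.
Substituting into the budget: x* = 2 + 0.5·(M − 2·P_x − 10·P_y)/P_x, and y* = 10 + 0.5·(…)/P_y.
Discretionary income = 428 − 2·13.75 − 10·13 = 270.5; y* = 10 + 0.5·270.5/13 = 20.4038.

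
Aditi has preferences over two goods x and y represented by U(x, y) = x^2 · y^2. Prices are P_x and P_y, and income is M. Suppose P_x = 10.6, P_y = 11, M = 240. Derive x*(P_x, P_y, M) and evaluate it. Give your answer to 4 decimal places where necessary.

x* = 11.3208

MU_x/MU_y = (2·y)/(2·x); tangency sets this equal to P_x/P_y.
So 2·P_y·y = 2·P_x·x; combined with the budget, a share 0.5 of income goes to x.
Demand: x*(P_x,P_y,M) = 0.5·M/P_x and y* = 0.5·M/P_y.
At P_x=10.6, P_y=11, M=240: x* = 0.5·240/10.6 = 11.3208.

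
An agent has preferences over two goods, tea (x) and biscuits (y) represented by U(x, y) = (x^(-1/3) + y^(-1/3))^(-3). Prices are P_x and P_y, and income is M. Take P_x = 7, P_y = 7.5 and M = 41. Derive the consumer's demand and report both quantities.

From the CES first-order condition, (y/x)^(4/3) = P_x/P_y.
Hence y/x = (P_x/P_y)^(1/(4/3)), i.e. raised to the 0.75 power.
Substitute y = (y/x)·x into the budget: x* = M/(P_x + P_y·(y/x)).
Numerically y/x = 0.949571, so x* = 41/(7 + 7.5·0.949571) = 2.9033 and y* = 0.949571·2.9033 = 2.7569.

x* = 2.9033, y* = 2.7569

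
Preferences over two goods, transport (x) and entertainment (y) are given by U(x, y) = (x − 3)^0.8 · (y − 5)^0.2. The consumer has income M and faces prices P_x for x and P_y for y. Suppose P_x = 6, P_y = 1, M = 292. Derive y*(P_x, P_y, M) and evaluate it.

After buying the subsistence bundle (3, 5), a share 0.8 of the remaining income goes to x: x* = 3 + 0.8·(M − 3P_x − 5P_y)/P_x.
Discretionary income = 292 − 3·6 − 5·1 = 269; y* = 5 + 0.2·269/1 = 58.8.

y* = 58.8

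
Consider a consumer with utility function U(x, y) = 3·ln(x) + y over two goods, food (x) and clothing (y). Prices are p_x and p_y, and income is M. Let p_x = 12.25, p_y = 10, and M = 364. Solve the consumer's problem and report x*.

x* = 2.449

Set MRS = p_x/p_y: (3/x)/1 = p_x/p_y.
So x*(p_x,p_y) = 3·p_y/p_x, independent of income; and y* = (M − 3·p_y)/p_y.
At the given prices: x* = 3·10/12.25 = 2.449.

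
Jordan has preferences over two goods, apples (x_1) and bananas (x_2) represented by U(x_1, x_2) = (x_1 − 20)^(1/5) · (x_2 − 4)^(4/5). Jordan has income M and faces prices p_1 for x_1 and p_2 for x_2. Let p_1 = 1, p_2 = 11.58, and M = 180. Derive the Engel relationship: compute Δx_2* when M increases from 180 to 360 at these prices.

Δx_2* = 12.4352

Substituting into the budget: x_1* = 20 + 0.2·(M − 20·p_1 − 4·p_2)/p_1, and x_2* = 4 + 0.8·(…)/p_2.
Discretionary income = 180 − 20·1 − 4·11.58 = 113.68; x_2* = 4 + 0.8·113.68/11.58 = 11.8535.
At M' = 360: x_2* = 24.2888. Change: 24.2888 − 11.8535 = 12.4352.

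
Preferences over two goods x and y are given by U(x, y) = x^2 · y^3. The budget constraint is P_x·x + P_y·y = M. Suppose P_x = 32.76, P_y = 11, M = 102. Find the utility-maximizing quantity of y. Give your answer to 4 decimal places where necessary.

y* = 5.5636

The MRS is (2/3)·y/x. Set MRS = P_x/P_y.
Rearranging, P_y·y = (3/2)·P_x·x. Substituting into the budget gives P_x·x·(1 + (3/2)) = M.
Demand: x*(P_x,P_y,M) = 0.4·M/P_x and y* = 0.6·M/P_y.
At P_x=32.76, P_y=11, M=102: y* = 0.6·102/11 = 5.5636.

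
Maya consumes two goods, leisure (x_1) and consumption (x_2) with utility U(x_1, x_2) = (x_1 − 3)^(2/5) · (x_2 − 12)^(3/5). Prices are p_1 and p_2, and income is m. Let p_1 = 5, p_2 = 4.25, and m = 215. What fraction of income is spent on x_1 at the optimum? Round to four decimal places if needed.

share on x_1 = 0.347

MRS = (2/3)·(x_2−12)/(x_1−3). Tangency with p_1/p_2 gives x_2−12 = (3/2)·(p_1/p_2)·(x_1−3).
After buying the subsistence bundle (3, 12), a share 0.4 of the remaining income goes to x_1: x_1* = 3 + 0.4·(m − 3p_1 − 12p_2)/p_1.
Discretionary income = 215 − 3·5 − 12·4.25 = 149; x_1* = 3 + 0.4·149/5 = 14.92; x_2* = 12 + 0.6·149/4.25 = 33.0353.
Expenditure on x_1: 5·14.92 = 74.6; share = 0.347.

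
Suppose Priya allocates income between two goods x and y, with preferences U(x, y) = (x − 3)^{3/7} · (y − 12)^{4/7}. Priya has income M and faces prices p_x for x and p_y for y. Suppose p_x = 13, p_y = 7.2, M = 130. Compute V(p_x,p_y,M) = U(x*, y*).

MRS = (3/4)·(y−12)/(x−3). Tangency with p_x/p_y gives y−12 = (4/3)·(p_x/p_y)·(x−3).
Substituting into the budget: x* = 3 + 3/7·(M − 3·p_x − 12·p_y)/p_x, and y* = 12 + 4/7·(…)/p_y.
Discretionary income = 130 − 3·13 − 12·7.2 = 4.6; x* = 3 + 3/7·4.6/13 = 3.1516; y* = 12 + 4/7·4.6/7.2 = 12.3651.
Utility at the optimum: U(3.1516, 12.3651) = 0.2505.

V = 0.2505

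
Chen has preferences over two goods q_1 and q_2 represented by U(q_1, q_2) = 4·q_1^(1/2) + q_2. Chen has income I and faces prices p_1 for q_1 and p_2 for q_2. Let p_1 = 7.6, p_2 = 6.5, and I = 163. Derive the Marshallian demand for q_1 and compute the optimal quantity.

q_1* = 2.9259

Utility is quasi-linear in q_2; the FOC for q_1 is 2/√q_1 = p_1/p_2.
Thus q_1* = (2·p_2/p_1)² — independent of I — with the rest of income spent on q_2.
Plugging in: q_1* = (2·6.5/7.6)² = 2.9259.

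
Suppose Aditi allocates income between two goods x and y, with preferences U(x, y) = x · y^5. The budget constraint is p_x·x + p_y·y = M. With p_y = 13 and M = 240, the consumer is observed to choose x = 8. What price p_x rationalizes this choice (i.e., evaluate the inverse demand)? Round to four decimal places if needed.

p_x = 5

The MRS is (1/5)·y/x. Set MRS = p_x/p_y.
So p_y·y = 5·p_x·x; combined with the budget, a share 1/6 of income goes to x.
Demand: x*(p_x,p_y,M) = 1/6·M/p_x and y* = 5/6·M/p_y.
Set x* = 8 in the demand function and solve for p_x: p_x = 5.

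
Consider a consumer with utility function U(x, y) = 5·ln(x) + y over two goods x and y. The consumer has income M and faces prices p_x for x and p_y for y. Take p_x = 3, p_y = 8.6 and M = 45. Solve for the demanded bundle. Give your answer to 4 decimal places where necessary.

MU_x = 5/x, MU_y = 1. Tangency: 5/x = p_x/p_y.
So x*(p_x,p_y) = 5·p_y/p_x, independent of income; and y* = (M − 5·p_y)/p_y.
At the given prices: x* = 5·8.6/3 = 14.3333, and y* = 0.2326.

x* = 14.3333, y* = 0.2326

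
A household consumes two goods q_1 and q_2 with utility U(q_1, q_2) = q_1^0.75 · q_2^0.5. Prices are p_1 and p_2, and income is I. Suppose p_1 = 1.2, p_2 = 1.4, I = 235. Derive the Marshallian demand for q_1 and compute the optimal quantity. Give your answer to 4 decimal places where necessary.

q_1* = 117.5

Tangency: MRS = (3/2)·q_2/q_1 = p_1/p_2.
Rearranging, p_2·q_2 = (2/3)·p_1·q_1. Substituting into the budget gives p_1·q_1·(1 + (2/3)) = I.
Demand: q_1*(p_1,p_2,I) = 0.6·I/p_1 and q_2* = 0.4·I/p_2.
At p_1=1.2, p_2=1.4, I=235: q_1* = 0.6·235/1.2 = 117.5.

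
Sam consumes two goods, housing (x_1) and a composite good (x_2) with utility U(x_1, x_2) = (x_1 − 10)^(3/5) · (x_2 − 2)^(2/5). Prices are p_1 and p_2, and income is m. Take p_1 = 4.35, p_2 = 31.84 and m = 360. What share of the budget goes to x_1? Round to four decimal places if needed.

Let x_1' = x_1−10, x_2' = x_2−2. MRS = (3/2)·x_2'/x_1' = p_1/p_2.
Substituting into the budget: x_1* = 10 + 0.6·(m − 10·p_1 − 2·p_2)/p_1, and x_2* = 2 + 0.4·(…)/p_2.
Discretionary income = 360 − 10·4.35 − 2·31.84 = 252.82; x_1* = 10 + 0.6·252.82/4.35 = 44.8717; x_2* = 2 + 0.4·252.82/31.84 = 5.1761.
Expenditure on x_1: 4.35·44.8717 = 195.192; share = 0.5422.

share on x_1 = 0.5422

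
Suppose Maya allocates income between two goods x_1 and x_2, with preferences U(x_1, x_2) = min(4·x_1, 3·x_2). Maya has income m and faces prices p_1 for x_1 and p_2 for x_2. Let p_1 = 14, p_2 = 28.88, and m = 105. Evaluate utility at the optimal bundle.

Leontief preferences: the optimum is at the kink where x_1/3 = x_2/4, i.e. x_2 = (4/3)·x_1.
Budget: p_1·x_1 + p_2·(4/3)·x_1 = m, so (3·p_1 + 4·p_2)·x_1 = 3·m.
Demand: x_1*(p_1,p_2,m) = 3·m/(3·p_1 + 4·p_2), x_2* = 4·m/(3·p_1 + 4·p_2).
Here 3·14 + 4·28.88 = 157.52, giving x_1* = 1.9997 and x_2* = 2.6663.
Utility at the optimum: U(1.9997, 2.6663) = 7.999.

V = 7.999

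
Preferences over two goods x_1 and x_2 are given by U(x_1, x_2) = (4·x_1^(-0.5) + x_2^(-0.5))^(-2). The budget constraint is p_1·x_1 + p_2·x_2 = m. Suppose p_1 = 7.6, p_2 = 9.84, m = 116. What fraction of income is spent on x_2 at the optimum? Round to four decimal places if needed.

share on x_2 = 0.3019

MU_x_1 ∝ 4·x_1^(-1.5), MU_x_2 ∝ x_2^(-1.5), so MRS = 4·(x_2/x_1)^(1.5) = p_1/p_2.
Solve for the ratio: x_2/x_1 = [(1/4)·p_1/p_2]^(2/3).
With the ratio pinned down, the budget gives x_1* = m/(p_1 + p_2·(x_2/x_1)) and x_2* = (x_2/x_1)·x_1*.
Numerically x_2/x_1 = 0.334071, so x_1* = 116/(7.6 + 9.84·0.334071) = 10.6547 and x_2* = 0.334071·10.6547 = 3.5594.
Expenditure on x_2: 9.84·3.5594 = 35.0246; share = 0.3019.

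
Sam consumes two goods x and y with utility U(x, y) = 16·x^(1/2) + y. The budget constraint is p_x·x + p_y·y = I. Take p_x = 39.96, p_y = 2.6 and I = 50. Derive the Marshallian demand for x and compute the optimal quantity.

x* = 0.2709

Utility is quasi-linear in y; the FOC for x is 8/√x = p_x/p_y.
Solve: √x = 8·p_y/p_x, so x*(p_x,p_y) = (8·p_y/p_x)², and y* = (I − p_x·x*)/p_y.
Plugging in: x* = (8·2.6/39.96)² = 0.2709.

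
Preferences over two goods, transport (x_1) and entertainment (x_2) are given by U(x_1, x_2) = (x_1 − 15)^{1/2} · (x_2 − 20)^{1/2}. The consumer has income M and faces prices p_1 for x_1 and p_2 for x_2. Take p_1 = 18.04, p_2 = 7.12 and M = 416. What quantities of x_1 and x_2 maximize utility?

Discretionary income = 416 − 15·18.04 − 20·7.12 = 3; x_1* = 15 + 0.5·3/18.04 = 15.0831; x_2* = 20 + 0.5·3/7.12 = 20.2107.

x_1* = 15.0831, x_2* = 20.2107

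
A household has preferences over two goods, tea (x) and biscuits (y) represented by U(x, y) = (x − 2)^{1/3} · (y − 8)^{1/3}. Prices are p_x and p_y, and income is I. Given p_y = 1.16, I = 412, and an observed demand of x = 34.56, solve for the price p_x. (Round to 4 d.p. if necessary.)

MRS = (y−8)/(x−2). Tangency with p_x/p_y gives y−8 = (p_x/p_y)·(x−2).
Substituting into the budget: x* = 2 + 0.5·(I − 2·p_x − 8·p_y)/p_x, and y* = 8 + 0.5·(…)/p_y.
Set x* = 34.56 in the demand function and solve for p_x: p_x = 6.

p_x = 6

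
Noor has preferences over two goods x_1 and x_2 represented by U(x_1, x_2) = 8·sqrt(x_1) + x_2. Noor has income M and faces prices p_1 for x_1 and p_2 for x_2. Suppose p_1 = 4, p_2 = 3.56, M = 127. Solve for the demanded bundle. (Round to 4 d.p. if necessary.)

Solve: √x_1 = 4·p_2/p_1, so x_1*(p_1,p_2) = (4·p_2/p_1)², and x_2* = (M − p_1·x_1*)/p_2.
Plugging in: x_1* = (4·3.56/4)² = 12.6736, x_2* = 21.4342.

x_1* = 12.6736, x_2* = 21.4342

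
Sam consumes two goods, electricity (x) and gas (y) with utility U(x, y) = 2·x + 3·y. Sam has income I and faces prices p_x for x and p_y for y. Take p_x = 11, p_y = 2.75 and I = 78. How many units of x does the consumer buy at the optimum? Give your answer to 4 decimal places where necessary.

Linear utility — the consumer picks whichever good has higher MU/price: 2/11 = 0.1818 vs 3/2.75 = 1.0909.
y gives more utility per dollar, so spend all income on y: y* = I/p_y, x* = 0.
Numerically: x* = 0, y* = 28.3636.

x* = 0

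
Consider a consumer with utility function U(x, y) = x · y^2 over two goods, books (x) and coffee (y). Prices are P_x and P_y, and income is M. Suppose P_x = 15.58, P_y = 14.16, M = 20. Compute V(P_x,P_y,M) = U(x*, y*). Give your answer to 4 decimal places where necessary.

MU_x/MU_y = (y)/(2·x); tangency sets this equal to P_x/P_y.
Rearranging, P_y·y = 2·P_x·x. Substituting into the budget gives P_x·x·(1 + 2) = M.
Demand: x*(P_x,P_y,M) = 1/3·M/P_x and y* = 2/3·M/P_y.
At P_x=15.58, P_y=14.16, M=20: x* = 1/3·20/15.58 = 0.4279, y* = 0.9416.
Utility at the optimum: U(0.4279, 0.9416) = 0.3794.

V = 0.3794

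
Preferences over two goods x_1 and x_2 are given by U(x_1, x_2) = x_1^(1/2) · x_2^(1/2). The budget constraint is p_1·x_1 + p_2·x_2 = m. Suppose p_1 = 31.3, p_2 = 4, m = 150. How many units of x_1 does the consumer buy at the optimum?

x_1* = 2.3962

Tangency: MRS = x_2/x_1 = p_1/p_2.
Rearranging, p_2·x_2 = p_1·x_1. Substituting into the budget gives p_1·x_1·(1 + 1) = m.
Demand: x_1*(p_1,p_2,m) = 0.5·m/p_1 and x_2* = 0.5·m/p_2.
At p_1=31.3, p_2=4, m=150: x_1* = 0.5·150/31.3 = 2.3962.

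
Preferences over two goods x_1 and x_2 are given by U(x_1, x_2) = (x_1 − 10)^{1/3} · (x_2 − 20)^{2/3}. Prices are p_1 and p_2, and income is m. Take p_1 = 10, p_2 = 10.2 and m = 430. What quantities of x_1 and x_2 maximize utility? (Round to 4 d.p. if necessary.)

Let x_1' = x_1−10, x_2' = x_2−20. MRS = (1/2)·x_2'/x_1' = p_1/p_2.
After buying the subsistence bundle (10, 20), a share 1/3 of the remaining income goes to x_1: x_1* = 10 + 1/3·(m − 10p_1 − 20p_2)/p_1.
Discretionary income = 430 − 10·10 − 20·10.2 = 126; x_1* = 10 + 1/3·126/10 = 14.2; x_2* = 20 + 2/3·126/10.2 = 28.2353.

x_1* = 14.2, x_2* = 28.2353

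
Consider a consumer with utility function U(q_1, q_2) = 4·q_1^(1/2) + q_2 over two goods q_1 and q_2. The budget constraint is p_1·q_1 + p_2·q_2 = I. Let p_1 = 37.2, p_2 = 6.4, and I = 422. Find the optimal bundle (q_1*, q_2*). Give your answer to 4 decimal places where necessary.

q_1* = 0.1184, q_2* = 65.2493

Utility is quasi-linear in q_2; the FOC for q_1 is 2/√q_1 = p_1/p_2.
Thus q_1* = (2·p_2/p_1)² — independent of I — with the rest of income spent on q_2.
Plugging in: q_1* = (2·6.4/37.2)² = 0.1184, q_2* = 65.2493.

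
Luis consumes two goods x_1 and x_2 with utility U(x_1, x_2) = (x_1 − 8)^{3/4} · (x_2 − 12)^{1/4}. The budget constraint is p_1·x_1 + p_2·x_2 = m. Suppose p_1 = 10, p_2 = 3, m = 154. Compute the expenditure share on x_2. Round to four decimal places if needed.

share on x_2 = 0.2955

Substituting into the budget: x_1* = 8 + 0.75·(m − 8·p_1 − 12·p_2)/p_1, and x_2* = 12 + 0.25·(…)/p_2.
Discretionary income = 154 − 8·10 − 12·3 = 38; x_1* = 8 + 0.75·38/10 = 10.85; x_2* = 12 + 0.25·38/3 = 15.1667.
Expenditure on x_2: 3·15.1667 = 45.5; share = 0.2955.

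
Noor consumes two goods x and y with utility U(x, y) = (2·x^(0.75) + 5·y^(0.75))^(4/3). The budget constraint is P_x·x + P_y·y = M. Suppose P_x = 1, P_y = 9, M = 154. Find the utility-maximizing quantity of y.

y* = 0.8702

MRS = MU_x/MU_y = (2/5)·(y/x)^(0.25). Set equal to P_x/P_y.
Hence y/x = ((5/2)·P_x/P_y)^(1/(0.25)), i.e. raised to the 4 power.
With the ratio pinned down, the budget gives x* = M/(P_x + P_y·(y/x)) and y* = (y/x)·x*.
Numerically y/x = 0.005954, so x* = 154/(1 + 9·0.005954) = 146.1678 and y* = 0.005954·146.1678 = 0.8702.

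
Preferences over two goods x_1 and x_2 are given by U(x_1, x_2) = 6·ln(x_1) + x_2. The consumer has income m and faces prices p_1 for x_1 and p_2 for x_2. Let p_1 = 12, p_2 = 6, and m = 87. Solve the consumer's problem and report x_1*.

x_1* = 3

Set MRS = p_1/p_2: (6/x_1)/1 = p_1/p_2.
So x_1*(p_1,p_2) = 6·p_2/p_1, independent of income; and x_2* = (m − 6·p_2)/p_2.
At the given prices: x_1* = 6·6/12 = 3.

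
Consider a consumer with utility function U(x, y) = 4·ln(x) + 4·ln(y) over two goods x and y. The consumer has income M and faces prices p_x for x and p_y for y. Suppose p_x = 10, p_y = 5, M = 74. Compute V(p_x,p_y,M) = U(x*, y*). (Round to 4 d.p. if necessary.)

The MRS is y/x. Set MRS = p_x/p_y.
Rearranging, p_y·y = p_x·x. Substituting into the budget gives p_x·x·(1 + 1) = M.
Demand: x*(p_x,p_y,M) = 0.5·M/p_x and y* = 0.5·M/p_y.
At p_x=10, p_y=5, M=74: x* = 0.5·74/10 = 3.7, y* = 7.4.
Utility at the optimum: U(3.7, 7.4) = 13.2393.

V = 13.2393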